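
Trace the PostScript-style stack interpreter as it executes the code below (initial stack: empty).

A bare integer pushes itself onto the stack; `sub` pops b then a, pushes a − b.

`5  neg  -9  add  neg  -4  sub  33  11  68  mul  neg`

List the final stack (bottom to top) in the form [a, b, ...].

5   : [5]
neg : [-5]
-9  : [-5, -9]
add : [-14]
neg : [14]
-4  : [14, -4]
sub : [18]
33  : [18, 33]
11  : [18, 33, 11]
68  : [18, 33, 11, 68]
mul : [18, 33, 748]
neg : [18, 33, -748]

[18, 33, -748]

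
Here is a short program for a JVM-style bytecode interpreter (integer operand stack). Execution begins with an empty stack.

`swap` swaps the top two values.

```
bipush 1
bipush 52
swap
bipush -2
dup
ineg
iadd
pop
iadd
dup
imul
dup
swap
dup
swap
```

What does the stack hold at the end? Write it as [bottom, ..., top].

bipush 1  → 1
bipush 52 → 1 52
swap      → 52 1
bipush -2 → 52 1 -2
dup       → 52 1 -2 -2
ineg      → 52 1 -2 2
iadd      → 52 1 0
pop       → 52 1
iadd      → 53
dup       → 53 53
imul      → 2809
dup       → 2809 2809
swap      → 2809 2809
dup       → 2809 2809 2809
swap      → 2809 2809 2809

[2809, 2809, 2809]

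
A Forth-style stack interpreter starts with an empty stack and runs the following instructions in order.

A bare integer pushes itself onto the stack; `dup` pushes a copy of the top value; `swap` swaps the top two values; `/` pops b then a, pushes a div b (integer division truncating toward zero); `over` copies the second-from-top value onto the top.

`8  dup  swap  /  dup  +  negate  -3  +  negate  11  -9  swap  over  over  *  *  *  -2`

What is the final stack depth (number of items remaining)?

8      -> [8]
dup    -> [8, 8]
swap   -> [8, 8]
/      -> [1]
dup    -> [1, 1]
+      -> [2]
negate -> [-2]
-3     -> [-2, -3]
+      -> [-5]
negate -> [5]
11     -> [5, 11]
-9     -> [5, 11, -9]
swap   -> [5, -9, 11]
over   -> [5, -9, 11, -9]
over   -> [5, -9, 11, -9, 11]
*      -> [5, -9, 11, -99]
*      -> [5, -9, -1089]
*      -> [5, 9801]
-2     -> [5, 9801, -2]

3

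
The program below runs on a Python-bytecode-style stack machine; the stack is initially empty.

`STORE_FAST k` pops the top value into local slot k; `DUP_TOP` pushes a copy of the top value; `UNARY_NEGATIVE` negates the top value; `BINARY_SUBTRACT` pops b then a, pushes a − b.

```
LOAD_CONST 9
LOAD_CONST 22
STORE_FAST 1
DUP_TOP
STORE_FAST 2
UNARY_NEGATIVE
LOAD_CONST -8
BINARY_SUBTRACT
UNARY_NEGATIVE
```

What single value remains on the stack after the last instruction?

1

LOAD_CONST 9     9
LOAD_CONST 22    9 22
STORE_FAST 1     9
DUP_TOP          9 9
STORE_FAST 2     9
UNARY_NEGATIVE   -9
LOAD_CONST -8    -9 -8
BINARY_SUBTRACT  -1
UNARY_NEGATIVE   1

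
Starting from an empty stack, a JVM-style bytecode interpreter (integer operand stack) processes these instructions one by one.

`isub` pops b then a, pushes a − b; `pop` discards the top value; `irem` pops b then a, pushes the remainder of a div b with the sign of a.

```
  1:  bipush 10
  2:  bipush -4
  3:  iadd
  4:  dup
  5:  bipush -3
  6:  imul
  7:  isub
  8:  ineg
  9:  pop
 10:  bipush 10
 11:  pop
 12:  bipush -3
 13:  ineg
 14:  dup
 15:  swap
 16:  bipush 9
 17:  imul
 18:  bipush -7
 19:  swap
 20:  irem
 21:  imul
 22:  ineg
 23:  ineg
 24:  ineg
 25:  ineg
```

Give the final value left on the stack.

bipush 10  [10]
bipush -4  [10, -4]
iadd       [6]
dup        [6, 6]
bipush -3  [6, 6, -3]
imul       [6, -18]
isub       [24]
ineg       [-24]
pop        []
bipush 10  [10]
pop        []
bipush -3  [-3]
ineg       [3]
dup        [3, 3]
swap       [3, 3]
bipush 9   [3, 3, 9]
imul       [3, 27]
bipush -7  [3, 27, -7]
swap       [3, -7, 27]
irem       [3, -7]
imul       [-21]
ineg       [21]
ineg       [-21]
ineg       [21]
ineg       [-21]

-21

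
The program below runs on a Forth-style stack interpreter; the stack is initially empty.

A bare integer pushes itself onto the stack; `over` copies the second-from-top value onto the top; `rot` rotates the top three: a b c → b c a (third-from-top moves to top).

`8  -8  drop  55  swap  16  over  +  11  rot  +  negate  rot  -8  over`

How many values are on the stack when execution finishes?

8      : [8]
-8     : [8, -8]
drop   : [8]
55     : [8, 55]
swap   : [55, 8]
16     : [55, 8, 16]
over   : [55, 8, 16, 8]
+      : [55, 8, 24]
11     : [55, 8, 24, 11]
rot    : [55, 24, 11, 8]
+      : [55, 24, 19]
negate : [55, 24, -19]
rot    : [24, -19, 55]
-8     : [24, -19, 55, -8]
over   : [24, -19, 55, -8, 55]

5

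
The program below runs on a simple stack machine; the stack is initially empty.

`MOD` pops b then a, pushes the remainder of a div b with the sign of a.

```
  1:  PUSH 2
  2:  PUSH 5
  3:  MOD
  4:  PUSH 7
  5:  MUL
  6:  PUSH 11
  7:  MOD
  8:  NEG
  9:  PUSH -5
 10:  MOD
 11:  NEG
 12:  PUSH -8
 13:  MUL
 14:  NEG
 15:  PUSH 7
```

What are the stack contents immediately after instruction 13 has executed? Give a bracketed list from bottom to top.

PUSH 2  → [2]
PUSH 5  → [2, 5]
MOD     → [2]
PUSH 7  → [2, 7]
MUL     → [14]
PUSH 11 → [14, 11]
MOD     → [3]
NEG     → [-3]
PUSH -5 → [-3, -5]
MOD     → [-3]
NEG     → [3]
PUSH -8 → [3, -8]
MUL     → [-24]

[-24]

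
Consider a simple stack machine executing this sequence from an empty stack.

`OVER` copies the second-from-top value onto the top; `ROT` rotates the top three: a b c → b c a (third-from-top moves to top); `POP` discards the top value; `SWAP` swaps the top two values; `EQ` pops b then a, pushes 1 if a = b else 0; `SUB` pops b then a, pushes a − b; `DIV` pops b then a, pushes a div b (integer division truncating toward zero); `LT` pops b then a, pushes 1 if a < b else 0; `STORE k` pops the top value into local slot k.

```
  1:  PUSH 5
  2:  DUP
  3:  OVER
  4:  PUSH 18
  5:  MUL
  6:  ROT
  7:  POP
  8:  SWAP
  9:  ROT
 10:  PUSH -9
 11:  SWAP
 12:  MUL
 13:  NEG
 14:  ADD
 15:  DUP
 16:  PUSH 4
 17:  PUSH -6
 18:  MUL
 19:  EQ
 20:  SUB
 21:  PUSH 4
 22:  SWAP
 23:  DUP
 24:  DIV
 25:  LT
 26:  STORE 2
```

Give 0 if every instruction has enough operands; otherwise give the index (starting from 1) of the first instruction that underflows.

9

PUSH 5  : [5]
DUP     : [5, 5]
OVER    : [5, 5, 5]
PUSH 18 : [5, 5, 5, 18]
MUL     : [5, 5, 90]
ROT     : [5, 90, 5]
POP     : [5, 90]
SWAP    : [90, 5]
ROT  — needs 3 operands, stack has 2 → underflow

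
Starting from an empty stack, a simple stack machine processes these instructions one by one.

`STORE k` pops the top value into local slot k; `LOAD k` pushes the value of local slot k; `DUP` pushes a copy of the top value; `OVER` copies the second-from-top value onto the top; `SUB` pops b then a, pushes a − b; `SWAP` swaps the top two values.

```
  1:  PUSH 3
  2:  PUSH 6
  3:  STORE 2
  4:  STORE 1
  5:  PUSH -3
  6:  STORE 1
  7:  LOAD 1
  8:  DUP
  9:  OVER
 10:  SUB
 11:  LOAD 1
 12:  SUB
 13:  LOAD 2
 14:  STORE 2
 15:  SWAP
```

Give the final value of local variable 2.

PUSH 3   3
PUSH 6   3 6
STORE 2  3
STORE 1  (empty)
PUSH -3  -3
STORE 1  (empty)
LOAD 1   -3
DUP      -3 -3
OVER     -3 -3 -3
SUB      -3 0
LOAD 1   -3 0 -3
SUB      -3 3
LOAD 2   -3 3 6
STORE 2  -3 3
SWAP     3 -3

6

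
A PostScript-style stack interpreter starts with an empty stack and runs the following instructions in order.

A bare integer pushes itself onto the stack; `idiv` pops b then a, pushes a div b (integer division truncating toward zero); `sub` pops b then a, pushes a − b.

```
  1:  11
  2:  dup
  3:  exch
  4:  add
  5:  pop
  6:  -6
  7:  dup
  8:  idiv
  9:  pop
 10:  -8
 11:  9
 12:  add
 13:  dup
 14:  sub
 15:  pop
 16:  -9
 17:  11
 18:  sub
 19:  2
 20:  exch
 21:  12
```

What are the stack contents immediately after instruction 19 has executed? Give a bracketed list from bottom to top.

11   -> 11
dup  -> 11 11
exch -> 11 11
add  -> 22
pop  -> (empty)
-6   -> -6
dup  -> -6 -6
idiv -> 1
pop  -> (empty)
-8   -> -8
9    -> -8 9
add  -> 1
dup  -> 1 1
sub  -> 0
pop  -> (empty)
-9   -> -9
11   -> -9 11
sub  -> -20
2    -> -20 2

[-20, 2]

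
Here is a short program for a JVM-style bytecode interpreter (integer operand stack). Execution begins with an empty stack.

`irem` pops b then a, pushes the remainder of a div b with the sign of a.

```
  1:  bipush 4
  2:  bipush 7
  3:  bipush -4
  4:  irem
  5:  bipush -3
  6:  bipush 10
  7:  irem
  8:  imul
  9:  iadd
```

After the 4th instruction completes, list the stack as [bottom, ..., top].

[4, 3]

bipush 4  → [4]
bipush 7  → [4, 7]
bipush -4 → [4, 7, -4]
irem      → [4, 3]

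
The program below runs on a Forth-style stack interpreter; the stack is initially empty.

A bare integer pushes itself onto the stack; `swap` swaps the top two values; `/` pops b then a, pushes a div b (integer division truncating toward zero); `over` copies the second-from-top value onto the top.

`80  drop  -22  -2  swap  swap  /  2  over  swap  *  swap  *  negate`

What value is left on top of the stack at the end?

-242

80     → [80]
drop   → []
-22    → [-22]
-2     → [-22, -2]
swap   → [-2, -22]
swap   → [-22, -2]
/      → [11]
2      → [11, 2]
over   → [11, 2, 11]
swap   → [11, 11, 2]
*      → [11, 22]
swap   → [22, 11]
*      → [242]
negate → [-242]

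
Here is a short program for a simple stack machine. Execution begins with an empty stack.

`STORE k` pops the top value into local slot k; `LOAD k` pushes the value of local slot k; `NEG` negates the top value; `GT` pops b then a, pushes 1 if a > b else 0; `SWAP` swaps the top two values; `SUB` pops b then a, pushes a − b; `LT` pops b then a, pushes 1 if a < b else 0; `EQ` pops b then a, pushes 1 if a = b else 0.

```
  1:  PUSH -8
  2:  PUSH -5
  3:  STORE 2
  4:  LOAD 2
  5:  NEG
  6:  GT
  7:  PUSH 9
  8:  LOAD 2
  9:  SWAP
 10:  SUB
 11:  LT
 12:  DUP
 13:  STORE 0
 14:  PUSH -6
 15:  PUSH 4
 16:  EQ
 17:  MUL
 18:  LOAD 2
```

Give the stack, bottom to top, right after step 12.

PUSH -8 : -8
PUSH -5 : -8 -5
STORE 2 : -8
LOAD 2  : -8 -5
NEG     : -8 5
GT      : 0
PUSH 9  : 0 9
LOAD 2  : 0 9 -5
SWAP    : 0 -5 9
SUB     : 0 -14
LT      : 0
DUP     : 0 0

[0, 0]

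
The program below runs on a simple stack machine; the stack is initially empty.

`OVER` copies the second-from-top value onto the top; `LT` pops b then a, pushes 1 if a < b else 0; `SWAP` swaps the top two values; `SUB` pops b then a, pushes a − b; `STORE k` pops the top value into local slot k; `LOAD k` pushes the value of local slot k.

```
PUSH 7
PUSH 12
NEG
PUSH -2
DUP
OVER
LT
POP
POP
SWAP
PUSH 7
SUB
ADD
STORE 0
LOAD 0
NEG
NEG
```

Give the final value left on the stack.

-12

PUSH 7  → 7
PUSH 12 → 7 12
NEG     → 7 -12
PUSH -2 → 7 -12 -2
DUP     → 7 -12 -2 -2
OVER    → 7 -12 -2 -2 -2
LT      → 7 -12 -2 0
POP     → 7 -12 -2
POP     → 7 -12
SWAP    → -12 7
PUSH 7  → -12 7 7
SUB     → -12 0
ADD     → -12
STORE 0 → (empty)
LOAD 0  → -12
NEG     → 12
NEG     → -12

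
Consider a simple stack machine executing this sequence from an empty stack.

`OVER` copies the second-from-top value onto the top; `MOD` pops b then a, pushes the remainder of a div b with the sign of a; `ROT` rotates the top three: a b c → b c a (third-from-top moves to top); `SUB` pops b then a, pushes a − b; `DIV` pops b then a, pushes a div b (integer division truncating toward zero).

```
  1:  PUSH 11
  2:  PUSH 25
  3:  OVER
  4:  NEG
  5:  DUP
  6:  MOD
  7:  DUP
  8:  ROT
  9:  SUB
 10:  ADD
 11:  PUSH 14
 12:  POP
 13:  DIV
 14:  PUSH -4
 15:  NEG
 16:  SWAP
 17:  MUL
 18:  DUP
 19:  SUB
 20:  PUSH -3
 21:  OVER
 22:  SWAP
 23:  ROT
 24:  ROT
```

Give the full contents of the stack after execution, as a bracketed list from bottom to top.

PUSH 11  11
PUSH 25  11 25
OVER     11 25 11
NEG      11 25 -11
DUP      11 25 -11 -11
MOD      11 25 0
DUP      11 25 0 0
ROT      11 0 0 25
SUB      11 0 -25
ADD      11 -25
PUSH 14  11 -25 14
POP      11 -25
DIV      0
PUSH -4  0 -4
NEG      0 4
SWAP     4 0
MUL      0
DUP      0 0
SUB      0
PUSH -3  0 -3
OVER     0 -3 0
SWAP     0 0 -3
ROT      0 -3 0
ROT      -3 0 0

[-3, 0, 0]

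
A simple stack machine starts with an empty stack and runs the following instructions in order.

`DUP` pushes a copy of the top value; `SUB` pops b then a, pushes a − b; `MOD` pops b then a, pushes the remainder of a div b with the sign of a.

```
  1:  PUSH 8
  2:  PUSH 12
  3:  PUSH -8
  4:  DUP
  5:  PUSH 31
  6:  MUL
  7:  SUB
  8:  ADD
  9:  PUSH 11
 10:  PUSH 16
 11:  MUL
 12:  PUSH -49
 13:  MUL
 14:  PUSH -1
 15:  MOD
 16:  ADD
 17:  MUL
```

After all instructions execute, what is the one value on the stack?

2016

PUSH 8   -> 8
PUSH 12  -> 8 12
PUSH -8  -> 8 12 -8
DUP      -> 8 12 -8 -8
PUSH 31  -> 8 12 -8 -8 31
MUL      -> 8 12 -8 -248
SUB      -> 8 12 240
ADD      -> 8 252
PUSH 11  -> 8 252 11
PUSH 16  -> 8 252 11 16
MUL      -> 8 252 176
PUSH -49 -> 8 252 176 -49
MUL      -> 8 252 -8624
PUSH -1  -> 8 252 -8624 -1
MOD      -> 8 252 0
ADD      -> 8 252
MUL      -> 2016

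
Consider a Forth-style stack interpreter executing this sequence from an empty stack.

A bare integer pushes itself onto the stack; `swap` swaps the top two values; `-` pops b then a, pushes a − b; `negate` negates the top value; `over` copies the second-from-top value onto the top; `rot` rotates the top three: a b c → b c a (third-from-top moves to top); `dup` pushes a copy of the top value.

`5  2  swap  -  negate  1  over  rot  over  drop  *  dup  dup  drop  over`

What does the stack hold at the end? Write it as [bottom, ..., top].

[1, 9, 9, 9]

5      -> [5]
2      -> [5, 2]
swap   -> [2, 5]
-      -> [-3]
negate -> [3]
1      -> [3, 1]
over   -> [3, 1, 3]
rot    -> [1, 3, 3]
over   -> [1, 3, 3, 3]
drop   -> [1, 3, 3]
*      -> [1, 9]
dup    -> [1, 9, 9]
dup    -> [1, 9, 9, 9]
drop   -> [1, 9, 9]
over   -> [1, 9, 9, 9]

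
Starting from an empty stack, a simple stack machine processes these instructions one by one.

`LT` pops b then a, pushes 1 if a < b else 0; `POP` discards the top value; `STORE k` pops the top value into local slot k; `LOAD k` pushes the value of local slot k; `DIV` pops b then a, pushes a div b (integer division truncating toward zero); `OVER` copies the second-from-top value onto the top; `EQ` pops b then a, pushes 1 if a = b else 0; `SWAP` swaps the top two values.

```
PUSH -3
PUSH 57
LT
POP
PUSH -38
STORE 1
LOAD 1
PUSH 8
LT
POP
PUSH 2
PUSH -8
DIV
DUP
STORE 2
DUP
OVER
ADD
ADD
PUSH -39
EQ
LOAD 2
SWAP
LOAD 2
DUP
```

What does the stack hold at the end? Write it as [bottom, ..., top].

PUSH -3  : [-3]
PUSH 57  : [-3, 57]
LT       : [1]
POP      : []
PUSH -38 : [-38]
STORE 1  : []
LOAD 1   : [-38]
PUSH 8   : [-38, 8]
LT       : [1]
POP      : []
PUSH 2   : [2]
PUSH -8  : [2, -8]
DIV      : [0]
DUP      : [0, 0]
STORE 2  : [0]
DUP      : [0, 0]
OVER     : [0, 0, 0]
ADD      : [0, 0]
ADD      : [0]
PUSH -39 : [0, -39]
EQ       : [0]
LOAD 2   : [0, 0]
SWAP     : [0, 0]
LOAD 2   : [0, 0, 0]
DUP      : [0, 0, 0, 0]

[0, 0, 0, 0]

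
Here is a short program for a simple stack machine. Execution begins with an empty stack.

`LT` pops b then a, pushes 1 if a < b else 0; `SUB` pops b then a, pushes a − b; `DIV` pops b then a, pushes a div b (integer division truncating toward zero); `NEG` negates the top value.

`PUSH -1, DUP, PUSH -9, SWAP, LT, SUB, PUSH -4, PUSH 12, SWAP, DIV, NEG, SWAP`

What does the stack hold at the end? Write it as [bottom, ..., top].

[3, -2]

PUSH -1 → -1
DUP     → -1 -1
PUSH -9 → -1 -1 -9
SWAP    → -1 -9 -1
LT      → -1 1
SUB     → -2
PUSH -4 → -2 -4
PUSH 12 → -2 -4 12
SWAP    → -2 12 -4
DIV     → -2 -3
NEG     → -2 3
SWAP    → 3 -2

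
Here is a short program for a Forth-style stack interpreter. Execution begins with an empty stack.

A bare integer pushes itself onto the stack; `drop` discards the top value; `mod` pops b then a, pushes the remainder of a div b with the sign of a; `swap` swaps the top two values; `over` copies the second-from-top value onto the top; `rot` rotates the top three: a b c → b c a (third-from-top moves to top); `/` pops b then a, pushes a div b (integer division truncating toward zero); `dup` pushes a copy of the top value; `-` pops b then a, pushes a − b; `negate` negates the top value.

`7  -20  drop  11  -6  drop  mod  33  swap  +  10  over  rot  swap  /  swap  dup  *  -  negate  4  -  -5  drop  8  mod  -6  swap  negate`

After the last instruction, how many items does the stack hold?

7      : [7]
-20    : [7, -20]
drop   : [7]
11     : [7, 11]
-6     : [7, 11, -6]
drop   : [7, 11]
mod    : [7]
33     : [7, 33]
swap   : [33, 7]
+      : [40]
10     : [40, 10]
over   : [40, 10, 40]
rot    : [10, 40, 40]
swap   : [10, 40, 40]
/      : [10, 1]
swap   : [1, 10]
dup    : [1, 10, 10]
*      : [1, 100]
-      : [-99]
negate : [99]
4      : [99, 4]
-      : [95]
-5     : [95, -5]
drop   : [95]
8      : [95, 8]
mod    : [7]
-6     : [7, -6]
swap   : [-6, 7]
negate : [-6, -7]

2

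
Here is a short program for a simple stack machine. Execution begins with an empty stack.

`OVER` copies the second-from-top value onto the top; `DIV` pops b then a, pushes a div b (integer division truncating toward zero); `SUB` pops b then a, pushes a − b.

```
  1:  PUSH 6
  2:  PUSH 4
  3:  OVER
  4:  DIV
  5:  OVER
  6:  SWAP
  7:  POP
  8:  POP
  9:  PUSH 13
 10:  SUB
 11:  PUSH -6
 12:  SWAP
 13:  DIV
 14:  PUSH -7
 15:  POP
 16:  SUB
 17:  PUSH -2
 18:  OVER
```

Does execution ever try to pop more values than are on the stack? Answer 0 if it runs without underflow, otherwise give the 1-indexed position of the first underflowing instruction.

16

PUSH 6  -> 6
PUSH 4  -> 6 4
OVER    -> 6 4 6
DIV     -> 6 0
OVER    -> 6 0 6
SWAP    -> 6 6 0
POP     -> 6 6
POP     -> 6
PUSH 13 -> 6 13
SUB     -> -7
PUSH -6 -> -7 -6
SWAP    -> -6 -7
DIV     -> 0
PUSH -7 -> 0 -7
POP     -> 0
SUB  — needs 2 operands, stack has 1 → underflow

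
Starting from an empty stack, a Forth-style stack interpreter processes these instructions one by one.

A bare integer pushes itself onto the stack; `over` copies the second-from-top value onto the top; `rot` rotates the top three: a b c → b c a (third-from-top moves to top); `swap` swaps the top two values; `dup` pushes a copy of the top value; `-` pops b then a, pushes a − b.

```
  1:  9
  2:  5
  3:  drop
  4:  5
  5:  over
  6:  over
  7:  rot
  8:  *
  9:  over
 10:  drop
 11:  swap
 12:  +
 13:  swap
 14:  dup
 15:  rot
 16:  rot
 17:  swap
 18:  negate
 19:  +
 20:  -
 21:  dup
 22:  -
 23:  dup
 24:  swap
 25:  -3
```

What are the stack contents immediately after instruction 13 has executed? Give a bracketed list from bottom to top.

9    → 9
5    → 9 5
drop → 9
5    → 9 5
over → 9 5 9
over → 9 5 9 5
rot  → 9 9 5 5
*    → 9 9 25
over → 9 9 25 9
drop → 9 9 25
swap → 9 25 9
+    → 9 34
swap → 34 9

[34, 9]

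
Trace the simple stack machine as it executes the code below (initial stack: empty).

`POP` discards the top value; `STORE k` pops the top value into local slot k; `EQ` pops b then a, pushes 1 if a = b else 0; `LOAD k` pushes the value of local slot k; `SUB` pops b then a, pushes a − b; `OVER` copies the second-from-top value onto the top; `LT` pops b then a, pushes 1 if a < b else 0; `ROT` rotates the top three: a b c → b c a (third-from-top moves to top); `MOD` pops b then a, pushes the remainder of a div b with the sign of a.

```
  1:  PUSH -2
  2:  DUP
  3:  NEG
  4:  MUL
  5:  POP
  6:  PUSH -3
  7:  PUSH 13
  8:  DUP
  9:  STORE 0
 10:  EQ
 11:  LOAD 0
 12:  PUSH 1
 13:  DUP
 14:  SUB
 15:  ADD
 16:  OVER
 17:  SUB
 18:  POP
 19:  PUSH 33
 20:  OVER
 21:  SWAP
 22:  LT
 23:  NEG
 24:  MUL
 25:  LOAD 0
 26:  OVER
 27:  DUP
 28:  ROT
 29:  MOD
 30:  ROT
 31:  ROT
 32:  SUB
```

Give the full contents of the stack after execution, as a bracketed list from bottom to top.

PUSH -2  -2
DUP      -2 -2
NEG      -2 2
MUL      -4
POP      (empty)
PUSH -3  -3
PUSH 13  -3 13
DUP      -3 13 13
STORE 0  -3 13
EQ       0
LOAD 0   0 13
PUSH 1   0 13 1
DUP      0 13 1 1
SUB      0 13 0
ADD      0 13
OVER     0 13 0
SUB      0 13
POP      0
PUSH 33  0 33
OVER     0 33 0
SWAP     0 0 33
LT       0 1
NEG      0 -1
MUL      0
LOAD 0   0 13
OVER     0 13 0
DUP      0 13 0 0
ROT      0 0 0 13
MOD      0 0 0
ROT      0 0 0
ROT      0 0 0
SUB      0 0

[0, 0]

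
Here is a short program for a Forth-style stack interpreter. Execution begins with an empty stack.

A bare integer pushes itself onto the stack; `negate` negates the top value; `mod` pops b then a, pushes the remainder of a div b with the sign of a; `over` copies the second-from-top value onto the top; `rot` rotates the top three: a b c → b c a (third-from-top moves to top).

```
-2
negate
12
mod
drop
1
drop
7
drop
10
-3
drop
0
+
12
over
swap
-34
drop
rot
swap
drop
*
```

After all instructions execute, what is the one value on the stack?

-2     -> [-2]
negate -> [2]
12     -> [2, 12]
mod    -> [2]
drop   -> []
1      -> [1]
drop   -> []
7      -> [7]
drop   -> []
10     -> [10]
-3     -> [10, -3]
drop   -> [10]
0      -> [10, 0]
+      -> [10]
12     -> [10, 12]
over   -> [10, 12, 10]
swap   -> [10, 10, 12]
-34    -> [10, 10, 12, -34]
drop   -> [10, 10, 12]
rot    -> [10, 12, 10]
swap   -> [10, 10, 12]
drop   -> [10, 10]
*      -> [100]

100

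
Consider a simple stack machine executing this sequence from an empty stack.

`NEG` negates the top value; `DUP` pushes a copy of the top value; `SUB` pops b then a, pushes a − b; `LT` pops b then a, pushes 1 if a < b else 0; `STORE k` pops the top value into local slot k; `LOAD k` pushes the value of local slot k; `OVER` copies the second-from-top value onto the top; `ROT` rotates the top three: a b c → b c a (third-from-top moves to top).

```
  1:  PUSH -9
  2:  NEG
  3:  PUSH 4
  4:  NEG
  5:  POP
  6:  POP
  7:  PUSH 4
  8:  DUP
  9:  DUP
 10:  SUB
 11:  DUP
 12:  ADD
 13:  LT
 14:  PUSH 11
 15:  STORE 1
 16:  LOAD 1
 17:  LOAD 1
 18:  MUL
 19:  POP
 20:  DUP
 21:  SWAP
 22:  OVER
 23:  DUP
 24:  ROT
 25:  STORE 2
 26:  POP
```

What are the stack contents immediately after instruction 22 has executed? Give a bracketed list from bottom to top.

[0, 0, 0]

PUSH -9 -> [-9]
NEG     -> [9]
PUSH 4  -> [9, 4]
NEG     -> [9, -4]
POP     -> [9]
POP     -> []
PUSH 4  -> [4]
DUP     -> [4, 4]
DUP     -> [4, 4, 4]
SUB     -> [4, 0]
DUP     -> [4, 0, 0]
ADD     -> [4, 0]
LT      -> [0]
PUSH 11 -> [0, 11]
STORE 1 -> [0]
LOAD 1  -> [0, 11]
LOAD 1  -> [0, 11, 11]
MUL     -> [0, 121]
POP     -> [0]
DUP     -> [0, 0]
SWAP    -> [0, 0]
OVER    -> [0, 0, 0]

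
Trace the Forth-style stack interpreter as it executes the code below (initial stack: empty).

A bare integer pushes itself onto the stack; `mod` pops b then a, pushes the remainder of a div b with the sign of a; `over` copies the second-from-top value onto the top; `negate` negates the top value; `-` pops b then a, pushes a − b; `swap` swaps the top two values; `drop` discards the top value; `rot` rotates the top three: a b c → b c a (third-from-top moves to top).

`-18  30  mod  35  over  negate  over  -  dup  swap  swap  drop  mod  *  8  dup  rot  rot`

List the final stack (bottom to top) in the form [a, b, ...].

-18    → -18
30     → -18 30
mod    → -18
35     → -18 35
over   → -18 35 -18
negate → -18 35 18
over   → -18 35 18 35
-      → -18 35 -17
dup    → -18 35 -17 -17
swap   → -18 35 -17 -17
swap   → -18 35 -17 -17
drop   → -18 35 -17
mod    → -18 1
*      → -18
8      → -18 8
dup    → -18 8 8
rot    → 8 8 -18
rot    → 8 -18 8

[8, -18, 8]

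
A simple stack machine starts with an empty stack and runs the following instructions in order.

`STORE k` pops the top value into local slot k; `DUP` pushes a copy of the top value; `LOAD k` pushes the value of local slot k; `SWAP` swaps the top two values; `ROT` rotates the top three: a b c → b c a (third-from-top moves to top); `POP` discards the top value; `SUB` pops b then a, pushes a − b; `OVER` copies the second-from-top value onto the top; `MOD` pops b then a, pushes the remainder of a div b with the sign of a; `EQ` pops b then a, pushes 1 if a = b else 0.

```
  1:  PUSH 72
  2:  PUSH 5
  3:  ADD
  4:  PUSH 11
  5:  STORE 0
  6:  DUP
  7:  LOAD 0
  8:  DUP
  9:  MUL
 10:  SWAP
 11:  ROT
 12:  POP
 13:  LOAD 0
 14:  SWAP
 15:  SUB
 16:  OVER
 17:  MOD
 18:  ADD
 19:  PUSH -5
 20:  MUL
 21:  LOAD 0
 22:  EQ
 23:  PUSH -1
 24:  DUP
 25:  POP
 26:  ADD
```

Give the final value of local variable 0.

PUSH 72 : 72
PUSH 5  : 72 5
ADD     : 77
PUSH 11 : 77 11
STORE 0 : 77
DUP     : 77 77
LOAD 0  : 77 77 11
DUP     : 77 77 11 11
MUL     : 77 77 121
SWAP    : 77 121 77
ROT     : 121 77 77
POP     : 121 77
LOAD 0  : 121 77 11
SWAP    : 121 11 77
SUB     : 121 -66
OVER    : 121 -66 121
MOD     : 121 -66
ADD     : 55
PUSH -5 : 55 -5
MUL     : -275
LOAD 0  : -275 11
EQ      : 0
PUSH -1 : 0 -1
DUP     : 0 -1 -1
POP     : 0 -1
ADD     : -1

11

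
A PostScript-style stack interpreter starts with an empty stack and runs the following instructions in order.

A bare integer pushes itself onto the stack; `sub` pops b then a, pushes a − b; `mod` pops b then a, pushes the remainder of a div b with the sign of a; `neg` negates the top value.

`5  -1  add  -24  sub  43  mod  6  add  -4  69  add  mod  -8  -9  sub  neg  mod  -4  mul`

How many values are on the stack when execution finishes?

5   : 5
-1  : 5 -1
add : 4
-24 : 4 -24
sub : 28
43  : 28 43
mod : 28
6   : 28 6
add : 34
-4  : 34 -4
69  : 34 -4 69
add : 34 65
mod : 34
-8  : 34 -8
-9  : 34 -8 -9
sub : 34 1
neg : 34 -1
mod : 0
-4  : 0 -4
mul : 0

1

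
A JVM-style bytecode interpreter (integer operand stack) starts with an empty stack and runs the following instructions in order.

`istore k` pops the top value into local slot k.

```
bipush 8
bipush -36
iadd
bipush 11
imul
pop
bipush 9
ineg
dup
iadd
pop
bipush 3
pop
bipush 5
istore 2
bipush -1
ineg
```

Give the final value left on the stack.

1

bipush 8   -> 8
bipush -36 -> 8 -36
iadd       -> -28
bipush 11  -> -28 11
imul       -> -308
pop        -> (empty)
bipush 9   -> 9
ineg       -> -9
dup        -> -9 -9
iadd       -> -18
pop        -> (empty)
bipush 3   -> 3
pop        -> (empty)
bipush 5   -> 5
istore 2   -> (empty)
bipush -1  -> -1
ineg       -> 1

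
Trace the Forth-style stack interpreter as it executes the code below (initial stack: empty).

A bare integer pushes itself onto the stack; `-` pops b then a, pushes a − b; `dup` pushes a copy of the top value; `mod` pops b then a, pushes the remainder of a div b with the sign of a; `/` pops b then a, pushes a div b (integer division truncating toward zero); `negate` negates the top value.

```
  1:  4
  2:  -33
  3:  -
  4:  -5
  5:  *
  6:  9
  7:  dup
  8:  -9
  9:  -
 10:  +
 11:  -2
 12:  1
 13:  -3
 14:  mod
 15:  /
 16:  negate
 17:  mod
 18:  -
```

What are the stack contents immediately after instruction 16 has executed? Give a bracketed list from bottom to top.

4       4
-33     4 -33
-       37
-5      37 -5
*       -185
9       -185 9
dup     -185 9 9
-9      -185 9 9 -9
-       -185 9 18
+       -185 27
-2      -185 27 -2
1       -185 27 -2 1
-3      -185 27 -2 1 -3
mod     -185 27 -2 1
/       -185 27 -2
negate  -185 27 2

[-185, 27, 2]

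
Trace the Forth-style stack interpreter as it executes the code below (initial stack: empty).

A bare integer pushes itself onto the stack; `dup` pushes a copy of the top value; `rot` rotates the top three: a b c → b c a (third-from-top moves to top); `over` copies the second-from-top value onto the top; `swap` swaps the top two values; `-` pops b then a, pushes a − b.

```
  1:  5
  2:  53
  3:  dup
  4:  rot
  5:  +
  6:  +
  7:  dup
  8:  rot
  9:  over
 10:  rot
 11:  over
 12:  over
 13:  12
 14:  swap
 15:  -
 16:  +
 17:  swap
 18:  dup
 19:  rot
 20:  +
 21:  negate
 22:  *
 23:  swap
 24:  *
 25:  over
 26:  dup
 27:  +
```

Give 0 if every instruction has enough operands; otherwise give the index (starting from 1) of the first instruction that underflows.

8

5   -> [5]
53  -> [5, 53]
dup -> [5, 53, 53]
rot -> [53, 53, 5]
+   -> [53, 58]
+   -> [111]
dup -> [111, 111]
rot  — needs 3 operands, stack has 2 → underflow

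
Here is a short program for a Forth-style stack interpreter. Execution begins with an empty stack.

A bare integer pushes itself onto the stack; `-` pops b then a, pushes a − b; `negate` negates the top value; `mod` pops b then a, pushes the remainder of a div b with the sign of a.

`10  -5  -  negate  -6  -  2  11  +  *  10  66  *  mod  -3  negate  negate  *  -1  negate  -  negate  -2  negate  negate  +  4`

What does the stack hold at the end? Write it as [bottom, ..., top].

[-352, 4]

10      10
-5      10 -5
-       15
negate  -15
-6      -15 -6
-       -9
2       -9 2
11      -9 2 11
+       -9 13
*       -117
10      -117 10
66      -117 10 66
*       -117 660
mod     -117
-3      -117 -3
negate  -117 3
negate  -117 -3
*       351
-1      351 -1
negate  351 1
-       350
negate  -350
-2      -350 -2
negate  -350 2
negate  -350 -2
+       -352
4       -352 4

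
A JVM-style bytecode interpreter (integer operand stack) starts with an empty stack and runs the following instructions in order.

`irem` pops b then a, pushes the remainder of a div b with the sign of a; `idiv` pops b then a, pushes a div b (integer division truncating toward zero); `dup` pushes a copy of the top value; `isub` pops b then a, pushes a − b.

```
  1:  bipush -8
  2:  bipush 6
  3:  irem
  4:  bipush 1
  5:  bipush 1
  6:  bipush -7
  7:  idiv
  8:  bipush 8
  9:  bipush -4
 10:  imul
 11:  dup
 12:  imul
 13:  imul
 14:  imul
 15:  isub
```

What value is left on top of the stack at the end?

bipush -8  -8
bipush 6   -8 6
irem       -2
bipush 1   -2 1
bipush 1   -2 1 1
bipush -7  -2 1 1 -7
idiv       -2 1 0
bipush 8   -2 1 0 8
bipush -4  -2 1 0 8 -4
imul       -2 1 0 -32
dup        -2 1 0 -32 -32
imul       -2 1 0 1024
imul       -2 1 0
imul       -2 0
isub       -2

-2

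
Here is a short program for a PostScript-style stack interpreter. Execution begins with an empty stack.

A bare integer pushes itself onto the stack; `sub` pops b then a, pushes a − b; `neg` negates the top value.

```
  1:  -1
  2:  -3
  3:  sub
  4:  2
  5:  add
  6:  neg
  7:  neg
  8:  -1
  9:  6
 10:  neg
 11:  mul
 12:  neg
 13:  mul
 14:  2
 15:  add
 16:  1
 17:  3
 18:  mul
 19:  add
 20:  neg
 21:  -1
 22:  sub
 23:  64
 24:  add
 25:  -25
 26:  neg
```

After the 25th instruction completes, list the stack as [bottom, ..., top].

-1  : [-1]
-3  : [-1, -3]
sub : [2]
2   : [2, 2]
add : [4]
neg : [-4]
neg : [4]
-1  : [4, -1]
6   : [4, -1, 6]
neg : [4, -1, -6]
mul : [4, 6]
neg : [4, -6]
mul : [-24]
2   : [-24, 2]
add : [-22]
1   : [-22, 1]
3   : [-22, 1, 3]
mul : [-22, 3]
add : [-19]
neg : [19]
-1  : [19, -1]
sub : [20]
64  : [20, 64]
add : [84]
-25 : [84, -25]

[84, -25]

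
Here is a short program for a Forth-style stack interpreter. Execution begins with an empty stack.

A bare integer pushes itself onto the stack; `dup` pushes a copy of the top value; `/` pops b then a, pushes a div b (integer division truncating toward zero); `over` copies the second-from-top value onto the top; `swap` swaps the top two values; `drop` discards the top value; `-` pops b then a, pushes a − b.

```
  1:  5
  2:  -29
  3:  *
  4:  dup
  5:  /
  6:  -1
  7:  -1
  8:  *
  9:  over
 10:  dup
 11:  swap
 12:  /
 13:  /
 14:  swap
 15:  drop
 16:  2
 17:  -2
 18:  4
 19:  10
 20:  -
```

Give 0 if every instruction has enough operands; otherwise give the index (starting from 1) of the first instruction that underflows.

0

5    -> [5]
-29  -> [5, -29]
*    -> [-145]
dup  -> [-145, -145]
/    -> [1]
-1   -> [1, -1]
-1   -> [1, -1, -1]
*    -> [1, 1]
over -> [1, 1, 1]
dup  -> [1, 1, 1, 1]
swap -> [1, 1, 1, 1]
/    -> [1, 1, 1]
/    -> [1, 1]
swap -> [1, 1]
drop -> [1]
2    -> [1, 2]
-2   -> [1, 2, -2]
4    -> [1, 2, -2, 4]
10   -> [1, 2, -2, 4, 10]
-    -> [1, 2, -2, -6]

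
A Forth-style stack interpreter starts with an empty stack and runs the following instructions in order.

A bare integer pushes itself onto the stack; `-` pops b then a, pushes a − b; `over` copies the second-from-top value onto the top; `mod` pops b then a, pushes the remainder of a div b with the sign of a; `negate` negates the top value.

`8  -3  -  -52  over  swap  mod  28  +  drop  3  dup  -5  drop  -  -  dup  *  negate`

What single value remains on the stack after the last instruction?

8      → 8
-3     → 8 -3
-      → 11
-52    → 11 -52
over   → 11 -52 11
swap   → 11 11 -52
mod    → 11 11
28     → 11 11 28
+      → 11 39
drop   → 11
3      → 11 3
dup    → 11 3 3
-5     → 11 3 3 -5
drop   → 11 3 3
-      → 11 0
-      → 11
dup    → 11 11
*      → 121
negate → -121

-121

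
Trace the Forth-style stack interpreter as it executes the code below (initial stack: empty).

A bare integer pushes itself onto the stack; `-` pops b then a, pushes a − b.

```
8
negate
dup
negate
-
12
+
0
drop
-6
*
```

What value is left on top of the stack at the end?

24

8      : [8]
negate : [-8]
dup    : [-8, -8]
negate : [-8, 8]
-      : [-16]
12     : [-16, 12]
+      : [-4]
0      : [-4, 0]
drop   : [-4]
-6     : [-4, -6]
*      : [24]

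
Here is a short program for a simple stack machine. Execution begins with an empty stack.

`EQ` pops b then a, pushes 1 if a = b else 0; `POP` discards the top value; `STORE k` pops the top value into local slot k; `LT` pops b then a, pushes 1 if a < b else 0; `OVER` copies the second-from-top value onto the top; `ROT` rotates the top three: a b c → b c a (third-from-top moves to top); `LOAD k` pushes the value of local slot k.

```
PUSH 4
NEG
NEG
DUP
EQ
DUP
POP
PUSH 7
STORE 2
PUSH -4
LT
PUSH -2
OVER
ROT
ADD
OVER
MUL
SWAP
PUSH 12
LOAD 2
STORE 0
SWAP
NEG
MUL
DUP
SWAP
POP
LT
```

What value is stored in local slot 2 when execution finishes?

7

PUSH 4  -> 4
NEG     -> -4
NEG     -> 4
DUP     -> 4 4
EQ      -> 1
DUP     -> 1 1
POP     -> 1
PUSH 7  -> 1 7
STORE 2 -> 1
PUSH -4 -> 1 -4
LT      -> 0
PUSH -2 -> 0 -2
OVER    -> 0 -2 0
ROT     -> -2 0 0
ADD     -> -2 0
OVER    -> -2 0 -2
MUL     -> -2 0
SWAP    -> 0 -2
PUSH 12 -> 0 -2 12
LOAD 2  -> 0 -2 12 7
STORE 0 -> 0 -2 12
SWAP    -> 0 12 -2
NEG     -> 0 12 2
MUL     -> 0 24
DUP     -> 0 24 24
SWAP    -> 0 24 24
POP     -> 0 24
LT      -> 1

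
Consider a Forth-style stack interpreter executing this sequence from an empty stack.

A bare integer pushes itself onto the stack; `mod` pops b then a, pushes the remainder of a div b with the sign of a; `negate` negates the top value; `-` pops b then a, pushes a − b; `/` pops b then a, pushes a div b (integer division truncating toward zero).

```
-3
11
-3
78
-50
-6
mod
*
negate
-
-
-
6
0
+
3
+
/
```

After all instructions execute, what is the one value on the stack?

-3     -> [-3]
11     -> [-3, 11]
-3     -> [-3, 11, -3]
78     -> [-3, 11, -3, 78]
-50    -> [-3, 11, -3, 78, -50]
-6     -> [-3, 11, -3, 78, -50, -6]
mod    -> [-3, 11, -3, 78, -2]
*      -> [-3, 11, -3, -156]
negate -> [-3, 11, -3, 156]
-      -> [-3, 11, -159]
-      -> [-3, 170]
-      -> [-173]
6      -> [-173, 6]
0      -> [-173, 6, 0]
+      -> [-173, 6]
3      -> [-173, 6, 3]
+      -> [-173, 9]
/      -> [-19]

-19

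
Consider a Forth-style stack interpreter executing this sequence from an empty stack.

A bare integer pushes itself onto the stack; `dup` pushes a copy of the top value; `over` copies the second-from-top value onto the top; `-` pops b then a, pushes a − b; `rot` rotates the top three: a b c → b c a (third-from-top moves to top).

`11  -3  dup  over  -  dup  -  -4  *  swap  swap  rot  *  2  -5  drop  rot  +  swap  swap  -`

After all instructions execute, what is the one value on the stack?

1

11   -> 11
-3   -> 11 -3
dup  -> 11 -3 -3
over -> 11 -3 -3 -3
-    -> 11 -3 0
dup  -> 11 -3 0 0
-    -> 11 -3 0
-4   -> 11 -3 0 -4
*    -> 11 -3 0
swap -> 11 0 -3
swap -> 11 -3 0
rot  -> -3 0 11
*    -> -3 0
2    -> -3 0 2
-5   -> -3 0 2 -5
drop -> -3 0 2
rot  -> 0 2 -3
+    -> 0 -1
swap -> -1 0
swap -> 0 -1
-    -> 1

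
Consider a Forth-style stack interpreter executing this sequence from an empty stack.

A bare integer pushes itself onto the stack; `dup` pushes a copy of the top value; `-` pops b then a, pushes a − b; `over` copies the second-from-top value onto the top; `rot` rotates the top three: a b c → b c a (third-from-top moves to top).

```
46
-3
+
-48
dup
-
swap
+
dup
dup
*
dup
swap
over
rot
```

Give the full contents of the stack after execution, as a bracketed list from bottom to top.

46    [46]
-3    [46, -3]
+     [43]
-48   [43, -48]
dup   [43, -48, -48]
-     [43, 0]
swap  [0, 43]
+     [43]
dup   [43, 43]
dup   [43, 43, 43]
*     [43, 1849]
dup   [43, 1849, 1849]
swap  [43, 1849, 1849]
over  [43, 1849, 1849, 1849]
rot   [43, 1849, 1849, 1849]

[43, 1849, 1849, 1849]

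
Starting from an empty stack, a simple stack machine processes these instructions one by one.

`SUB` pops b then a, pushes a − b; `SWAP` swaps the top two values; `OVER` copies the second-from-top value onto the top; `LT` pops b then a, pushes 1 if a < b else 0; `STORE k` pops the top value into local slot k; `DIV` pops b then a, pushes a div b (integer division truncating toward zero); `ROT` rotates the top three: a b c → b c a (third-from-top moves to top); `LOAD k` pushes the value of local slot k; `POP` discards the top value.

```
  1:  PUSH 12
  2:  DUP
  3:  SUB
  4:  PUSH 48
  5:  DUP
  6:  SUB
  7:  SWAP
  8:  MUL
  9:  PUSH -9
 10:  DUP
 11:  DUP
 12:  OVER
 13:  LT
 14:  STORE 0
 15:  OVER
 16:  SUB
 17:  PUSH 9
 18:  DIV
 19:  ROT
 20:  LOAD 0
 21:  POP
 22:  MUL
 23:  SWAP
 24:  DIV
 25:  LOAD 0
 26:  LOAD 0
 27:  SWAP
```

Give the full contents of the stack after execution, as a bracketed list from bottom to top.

PUSH 12 -> [12]
DUP     -> [12, 12]
SUB     -> [0]
PUSH 48 -> [0, 48]
DUP     -> [0, 48, 48]
SUB     -> [0, 0]
SWAP    -> [0, 0]
MUL     -> [0]
PUSH -9 -> [0, -9]
DUP     -> [0, -9, -9]
DUP     -> [0, -9, -9, -9]
OVER    -> [0, -9, -9, -9, -9]
LT      -> [0, -9, -9, 0]
STORE 0 -> [0, -9, -9]
OVER    -> [0, -9, -9, -9]
SUB     -> [0, -9, 0]
PUSH 9  -> [0, -9, 0, 9]
DIV     -> [0, -9, 0]
ROT     -> [-9, 0, 0]
LOAD 0  -> [-9, 0, 0, 0]
POP     -> [-9, 0, 0]
MUL     -> [-9, 0]
SWAP    -> [0, -9]
DIV     -> [0]
LOAD 0  -> [0, 0]
LOAD 0  -> [0, 0, 0]
SWAP    -> [0, 0, 0]

[0, 0, 0]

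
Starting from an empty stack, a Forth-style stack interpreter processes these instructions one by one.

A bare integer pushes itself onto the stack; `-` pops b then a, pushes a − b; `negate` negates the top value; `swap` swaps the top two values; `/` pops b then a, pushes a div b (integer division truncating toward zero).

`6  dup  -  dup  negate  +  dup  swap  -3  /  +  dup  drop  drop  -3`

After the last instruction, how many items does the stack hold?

6      → [6]
dup    → [6, 6]
-      → [0]
dup    → [0, 0]
negate → [0, 0]
+      → [0]
dup    → [0, 0]
swap   → [0, 0]
-3     → [0, 0, -3]
/      → [0, 0]
+      → [0]
dup    → [0, 0]
drop   → [0]
drop   → []
-3     → [-3]

1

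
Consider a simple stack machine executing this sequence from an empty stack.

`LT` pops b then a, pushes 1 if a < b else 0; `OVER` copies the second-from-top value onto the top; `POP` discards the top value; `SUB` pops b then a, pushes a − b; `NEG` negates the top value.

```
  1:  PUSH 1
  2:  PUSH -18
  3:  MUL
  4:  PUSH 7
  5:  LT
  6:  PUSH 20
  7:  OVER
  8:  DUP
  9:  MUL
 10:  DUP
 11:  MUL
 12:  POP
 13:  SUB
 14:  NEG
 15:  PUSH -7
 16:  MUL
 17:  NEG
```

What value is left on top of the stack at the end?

PUSH 1    1
PUSH -18  1 -18
MUL       -18
PUSH 7    -18 7
LT        1
PUSH 20   1 20
OVER      1 20 1
DUP       1 20 1 1
MUL       1 20 1
DUP       1 20 1 1
MUL       1 20 1
POP       1 20
SUB       -19
NEG       19
PUSH -7   19 -7
MUL       -133
NEG       133

133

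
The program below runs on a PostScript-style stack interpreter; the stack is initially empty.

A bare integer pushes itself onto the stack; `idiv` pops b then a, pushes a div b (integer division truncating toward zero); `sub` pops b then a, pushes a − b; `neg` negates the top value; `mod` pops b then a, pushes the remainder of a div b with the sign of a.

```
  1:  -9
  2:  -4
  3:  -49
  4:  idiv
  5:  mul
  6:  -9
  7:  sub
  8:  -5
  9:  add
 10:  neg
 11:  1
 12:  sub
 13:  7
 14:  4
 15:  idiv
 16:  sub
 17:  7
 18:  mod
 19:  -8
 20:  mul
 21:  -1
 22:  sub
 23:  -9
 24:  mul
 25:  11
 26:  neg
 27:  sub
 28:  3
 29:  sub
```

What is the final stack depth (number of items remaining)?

-9    [-9]
-4    [-9, -4]
-49   [-9, -4, -49]
idiv  [-9, 0]
mul   [0]
-9    [0, -9]
sub   [9]
-5    [9, -5]
add   [4]
neg   [-4]
1     [-4, 1]
sub   [-5]
7     [-5, 7]
4     [-5, 7, 4]
idiv  [-5, 1]
sub   [-6]
7     [-6, 7]
mod   [-6]
-8    [-6, -8]
mul   [48]
-1    [48, -1]
sub   [49]
-9    [49, -9]
mul   [-441]
11    [-441, 11]
neg   [-441, -11]
sub   [-430]
3     [-430, 3]
sub   [-433]

1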